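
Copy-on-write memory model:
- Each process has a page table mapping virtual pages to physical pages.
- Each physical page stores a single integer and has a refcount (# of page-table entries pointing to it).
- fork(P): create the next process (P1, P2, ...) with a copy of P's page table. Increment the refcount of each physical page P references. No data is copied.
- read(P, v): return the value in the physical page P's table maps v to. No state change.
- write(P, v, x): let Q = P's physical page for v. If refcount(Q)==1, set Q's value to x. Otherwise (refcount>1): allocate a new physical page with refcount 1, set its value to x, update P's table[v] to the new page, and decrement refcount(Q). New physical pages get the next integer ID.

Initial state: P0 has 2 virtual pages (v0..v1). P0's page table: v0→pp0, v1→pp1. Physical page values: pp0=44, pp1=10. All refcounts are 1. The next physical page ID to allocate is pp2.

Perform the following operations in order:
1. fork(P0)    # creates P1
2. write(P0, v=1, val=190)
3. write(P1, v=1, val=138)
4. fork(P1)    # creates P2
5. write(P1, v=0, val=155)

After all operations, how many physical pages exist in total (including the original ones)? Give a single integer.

Op 1: fork(P0) -> P1. 2 ppages; refcounts: pp0:2 pp1:2
Op 2: write(P0, v1, 190). refcount(pp1)=2>1 -> COPY to pp2. 3 ppages; refcounts: pp0:2 pp1:1 pp2:1
Op 3: write(P1, v1, 138). refcount(pp1)=1 -> write in place. 3 ppages; refcounts: pp0:2 pp1:1 pp2:1
Op 4: fork(P1) -> P2. 3 ppages; refcounts: pp0:3 pp1:2 pp2:1
Op 5: write(P1, v0, 155). refcount(pp0)=3>1 -> COPY to pp3. 4 ppages; refcounts: pp0:2 pp1:2 pp2:1 pp3:1

Answer: 4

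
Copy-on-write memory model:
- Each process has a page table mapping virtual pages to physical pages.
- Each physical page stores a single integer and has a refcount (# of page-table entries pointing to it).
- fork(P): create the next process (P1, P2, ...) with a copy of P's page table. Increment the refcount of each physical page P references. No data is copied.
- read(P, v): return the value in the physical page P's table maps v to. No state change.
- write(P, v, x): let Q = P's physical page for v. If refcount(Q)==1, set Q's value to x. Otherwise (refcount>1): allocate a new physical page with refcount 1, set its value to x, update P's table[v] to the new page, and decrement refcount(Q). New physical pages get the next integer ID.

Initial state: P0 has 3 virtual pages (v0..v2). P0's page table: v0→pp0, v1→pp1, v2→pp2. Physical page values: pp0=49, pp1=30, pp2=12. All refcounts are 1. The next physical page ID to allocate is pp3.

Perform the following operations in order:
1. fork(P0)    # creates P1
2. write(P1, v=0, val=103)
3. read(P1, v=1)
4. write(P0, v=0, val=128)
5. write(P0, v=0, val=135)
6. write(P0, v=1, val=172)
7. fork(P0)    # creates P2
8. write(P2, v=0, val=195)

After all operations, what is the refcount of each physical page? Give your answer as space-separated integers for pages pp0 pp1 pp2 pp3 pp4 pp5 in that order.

Answer: 1 1 3 1 2 1

Derivation:
Op 1: fork(P0) -> P1. 3 ppages; refcounts: pp0:2 pp1:2 pp2:2
Op 2: write(P1, v0, 103). refcount(pp0)=2>1 -> COPY to pp3. 4 ppages; refcounts: pp0:1 pp1:2 pp2:2 pp3:1
Op 3: read(P1, v1) -> 30. No state change.
Op 4: write(P0, v0, 128). refcount(pp0)=1 -> write in place. 4 ppages; refcounts: pp0:1 pp1:2 pp2:2 pp3:1
Op 5: write(P0, v0, 135). refcount(pp0)=1 -> write in place. 4 ppages; refcounts: pp0:1 pp1:2 pp2:2 pp3:1
Op 6: write(P0, v1, 172). refcount(pp1)=2>1 -> COPY to pp4. 5 ppages; refcounts: pp0:1 pp1:1 pp2:2 pp3:1 pp4:1
Op 7: fork(P0) -> P2. 5 ppages; refcounts: pp0:2 pp1:1 pp2:3 pp3:1 pp4:2
Op 8: write(P2, v0, 195). refcount(pp0)=2>1 -> COPY to pp5. 6 ppages; refcounts: pp0:1 pp1:1 pp2:3 pp3:1 pp4:2 pp5:1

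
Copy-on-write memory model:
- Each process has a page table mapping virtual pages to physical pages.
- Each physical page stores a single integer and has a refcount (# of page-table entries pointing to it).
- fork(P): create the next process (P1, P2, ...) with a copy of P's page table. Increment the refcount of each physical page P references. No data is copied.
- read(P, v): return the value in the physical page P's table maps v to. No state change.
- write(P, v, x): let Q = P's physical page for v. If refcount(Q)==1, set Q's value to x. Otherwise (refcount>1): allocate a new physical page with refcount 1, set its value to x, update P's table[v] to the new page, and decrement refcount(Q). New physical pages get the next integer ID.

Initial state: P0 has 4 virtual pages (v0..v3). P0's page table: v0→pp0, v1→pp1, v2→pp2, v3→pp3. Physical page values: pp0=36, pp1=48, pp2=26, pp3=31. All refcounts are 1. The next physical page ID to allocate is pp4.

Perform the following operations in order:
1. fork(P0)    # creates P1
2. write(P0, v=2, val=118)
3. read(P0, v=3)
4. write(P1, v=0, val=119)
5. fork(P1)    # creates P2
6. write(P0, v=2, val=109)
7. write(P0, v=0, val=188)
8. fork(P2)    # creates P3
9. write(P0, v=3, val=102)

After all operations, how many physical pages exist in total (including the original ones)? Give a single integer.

Answer: 7

Derivation:
Op 1: fork(P0) -> P1. 4 ppages; refcounts: pp0:2 pp1:2 pp2:2 pp3:2
Op 2: write(P0, v2, 118). refcount(pp2)=2>1 -> COPY to pp4. 5 ppages; refcounts: pp0:2 pp1:2 pp2:1 pp3:2 pp4:1
Op 3: read(P0, v3) -> 31. No state change.
Op 4: write(P1, v0, 119). refcount(pp0)=2>1 -> COPY to pp5. 6 ppages; refcounts: pp0:1 pp1:2 pp2:1 pp3:2 pp4:1 pp5:1
Op 5: fork(P1) -> P2. 6 ppages; refcounts: pp0:1 pp1:3 pp2:2 pp3:3 pp4:1 pp5:2
Op 6: write(P0, v2, 109). refcount(pp4)=1 -> write in place. 6 ppages; refcounts: pp0:1 pp1:3 pp2:2 pp3:3 pp4:1 pp5:2
Op 7: write(P0, v0, 188). refcount(pp0)=1 -> write in place. 6 ppages; refcounts: pp0:1 pp1:3 pp2:2 pp3:3 pp4:1 pp5:2
Op 8: fork(P2) -> P3. 6 ppages; refcounts: pp0:1 pp1:4 pp2:3 pp3:4 pp4:1 pp5:3
Op 9: write(P0, v3, 102). refcount(pp3)=4>1 -> COPY to pp6. 7 ppages; refcounts: pp0:1 pp1:4 pp2:3 pp3:3 pp4:1 pp5:3 pp6:1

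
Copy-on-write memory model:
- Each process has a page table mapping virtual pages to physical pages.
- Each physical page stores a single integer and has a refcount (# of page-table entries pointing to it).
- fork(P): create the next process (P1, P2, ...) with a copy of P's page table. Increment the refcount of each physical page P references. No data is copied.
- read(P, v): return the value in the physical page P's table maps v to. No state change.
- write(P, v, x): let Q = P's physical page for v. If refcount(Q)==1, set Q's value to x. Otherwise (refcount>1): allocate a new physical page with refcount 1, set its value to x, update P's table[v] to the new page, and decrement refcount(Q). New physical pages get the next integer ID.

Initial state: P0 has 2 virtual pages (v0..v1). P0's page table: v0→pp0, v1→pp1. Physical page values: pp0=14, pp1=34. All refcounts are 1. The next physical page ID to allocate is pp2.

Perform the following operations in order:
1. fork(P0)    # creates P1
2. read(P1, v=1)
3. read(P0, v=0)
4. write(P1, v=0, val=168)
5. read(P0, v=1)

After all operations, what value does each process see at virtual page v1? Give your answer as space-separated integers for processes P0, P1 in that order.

Op 1: fork(P0) -> P1. 2 ppages; refcounts: pp0:2 pp1:2
Op 2: read(P1, v1) -> 34. No state change.
Op 3: read(P0, v0) -> 14. No state change.
Op 4: write(P1, v0, 168). refcount(pp0)=2>1 -> COPY to pp2. 3 ppages; refcounts: pp0:1 pp1:2 pp2:1
Op 5: read(P0, v1) -> 34. No state change.
P0: v1 -> pp1 = 34
P1: v1 -> pp1 = 34

Answer: 34 34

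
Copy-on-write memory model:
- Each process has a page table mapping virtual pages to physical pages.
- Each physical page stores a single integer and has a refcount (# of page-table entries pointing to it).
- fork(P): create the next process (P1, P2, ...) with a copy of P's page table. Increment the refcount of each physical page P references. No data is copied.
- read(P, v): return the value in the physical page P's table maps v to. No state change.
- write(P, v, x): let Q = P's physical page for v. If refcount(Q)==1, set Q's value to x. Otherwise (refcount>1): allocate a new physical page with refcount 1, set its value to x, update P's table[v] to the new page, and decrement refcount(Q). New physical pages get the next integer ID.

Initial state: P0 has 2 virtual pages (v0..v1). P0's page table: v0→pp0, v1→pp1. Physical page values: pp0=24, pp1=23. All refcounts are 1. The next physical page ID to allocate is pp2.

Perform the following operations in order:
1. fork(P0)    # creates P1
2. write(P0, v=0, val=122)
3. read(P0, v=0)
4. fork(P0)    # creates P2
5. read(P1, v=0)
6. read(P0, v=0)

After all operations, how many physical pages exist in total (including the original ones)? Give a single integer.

Answer: 3

Derivation:
Op 1: fork(P0) -> P1. 2 ppages; refcounts: pp0:2 pp1:2
Op 2: write(P0, v0, 122). refcount(pp0)=2>1 -> COPY to pp2. 3 ppages; refcounts: pp0:1 pp1:2 pp2:1
Op 3: read(P0, v0) -> 122. No state change.
Op 4: fork(P0) -> P2. 3 ppages; refcounts: pp0:1 pp1:3 pp2:2
Op 5: read(P1, v0) -> 24. No state change.
Op 6: read(P0, v0) -> 122. No state change.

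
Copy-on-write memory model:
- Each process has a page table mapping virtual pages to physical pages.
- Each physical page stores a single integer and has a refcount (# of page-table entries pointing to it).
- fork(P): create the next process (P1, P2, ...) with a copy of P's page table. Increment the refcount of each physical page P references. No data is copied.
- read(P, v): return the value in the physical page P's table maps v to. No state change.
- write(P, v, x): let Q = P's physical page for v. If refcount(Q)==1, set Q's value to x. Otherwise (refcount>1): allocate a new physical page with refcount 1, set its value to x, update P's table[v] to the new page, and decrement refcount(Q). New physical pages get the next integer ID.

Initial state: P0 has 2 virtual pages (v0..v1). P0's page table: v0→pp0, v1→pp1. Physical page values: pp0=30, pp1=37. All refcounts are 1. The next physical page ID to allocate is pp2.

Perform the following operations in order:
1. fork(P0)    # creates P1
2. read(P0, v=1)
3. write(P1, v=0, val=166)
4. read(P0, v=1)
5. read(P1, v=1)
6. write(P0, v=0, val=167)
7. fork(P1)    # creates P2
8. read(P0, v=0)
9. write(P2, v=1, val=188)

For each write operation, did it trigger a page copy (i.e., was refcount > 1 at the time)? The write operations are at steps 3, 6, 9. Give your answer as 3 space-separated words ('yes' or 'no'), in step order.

Op 1: fork(P0) -> P1. 2 ppages; refcounts: pp0:2 pp1:2
Op 2: read(P0, v1) -> 37. No state change.
Op 3: write(P1, v0, 166). refcount(pp0)=2>1 -> COPY to pp2. 3 ppages; refcounts: pp0:1 pp1:2 pp2:1
Op 4: read(P0, v1) -> 37. No state change.
Op 5: read(P1, v1) -> 37. No state change.
Op 6: write(P0, v0, 167). refcount(pp0)=1 -> write in place. 3 ppages; refcounts: pp0:1 pp1:2 pp2:1
Op 7: fork(P1) -> P2. 3 ppages; refcounts: pp0:1 pp1:3 pp2:2
Op 8: read(P0, v0) -> 167. No state change.
Op 9: write(P2, v1, 188). refcount(pp1)=3>1 -> COPY to pp3. 4 ppages; refcounts: pp0:1 pp1:2 pp2:2 pp3:1

yes no yes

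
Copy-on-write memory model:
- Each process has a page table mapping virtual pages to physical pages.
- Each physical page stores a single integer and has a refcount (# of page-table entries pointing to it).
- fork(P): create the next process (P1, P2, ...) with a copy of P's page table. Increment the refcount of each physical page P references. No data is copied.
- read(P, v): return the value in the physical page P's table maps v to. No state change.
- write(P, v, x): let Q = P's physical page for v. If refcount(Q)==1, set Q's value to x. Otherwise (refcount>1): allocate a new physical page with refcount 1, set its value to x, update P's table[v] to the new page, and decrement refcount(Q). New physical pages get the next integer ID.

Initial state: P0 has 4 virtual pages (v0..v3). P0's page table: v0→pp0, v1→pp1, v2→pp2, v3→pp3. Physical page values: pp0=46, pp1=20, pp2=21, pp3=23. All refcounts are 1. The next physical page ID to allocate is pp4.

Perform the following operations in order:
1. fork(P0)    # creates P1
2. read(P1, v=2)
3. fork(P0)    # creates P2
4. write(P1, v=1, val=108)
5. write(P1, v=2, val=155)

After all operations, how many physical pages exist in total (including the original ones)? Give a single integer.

Op 1: fork(P0) -> P1. 4 ppages; refcounts: pp0:2 pp1:2 pp2:2 pp3:2
Op 2: read(P1, v2) -> 21. No state change.
Op 3: fork(P0) -> P2. 4 ppages; refcounts: pp0:3 pp1:3 pp2:3 pp3:3
Op 4: write(P1, v1, 108). refcount(pp1)=3>1 -> COPY to pp4. 5 ppages; refcounts: pp0:3 pp1:2 pp2:3 pp3:3 pp4:1
Op 5: write(P1, v2, 155). refcount(pp2)=3>1 -> COPY to pp5. 6 ppages; refcounts: pp0:3 pp1:2 pp2:2 pp3:3 pp4:1 pp5:1

Answer: 6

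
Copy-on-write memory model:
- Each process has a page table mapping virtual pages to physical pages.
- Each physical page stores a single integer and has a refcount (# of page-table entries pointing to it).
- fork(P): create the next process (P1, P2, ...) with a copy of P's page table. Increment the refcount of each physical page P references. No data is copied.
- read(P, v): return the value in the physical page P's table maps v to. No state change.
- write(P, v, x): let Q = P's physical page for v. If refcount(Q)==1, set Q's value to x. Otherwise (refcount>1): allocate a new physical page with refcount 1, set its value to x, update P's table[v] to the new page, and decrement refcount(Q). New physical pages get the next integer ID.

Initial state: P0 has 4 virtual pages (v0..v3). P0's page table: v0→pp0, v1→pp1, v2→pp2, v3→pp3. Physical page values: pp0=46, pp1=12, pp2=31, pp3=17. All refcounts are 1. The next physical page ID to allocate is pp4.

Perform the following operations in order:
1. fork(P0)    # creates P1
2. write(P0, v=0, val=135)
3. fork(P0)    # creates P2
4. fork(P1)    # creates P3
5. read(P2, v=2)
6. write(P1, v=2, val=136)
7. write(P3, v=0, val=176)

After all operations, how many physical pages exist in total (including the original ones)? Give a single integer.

Answer: 7

Derivation:
Op 1: fork(P0) -> P1. 4 ppages; refcounts: pp0:2 pp1:2 pp2:2 pp3:2
Op 2: write(P0, v0, 135). refcount(pp0)=2>1 -> COPY to pp4. 5 ppages; refcounts: pp0:1 pp1:2 pp2:2 pp3:2 pp4:1
Op 3: fork(P0) -> P2. 5 ppages; refcounts: pp0:1 pp1:3 pp2:3 pp3:3 pp4:2
Op 4: fork(P1) -> P3. 5 ppages; refcounts: pp0:2 pp1:4 pp2:4 pp3:4 pp4:2
Op 5: read(P2, v2) -> 31. No state change.
Op 6: write(P1, v2, 136). refcount(pp2)=4>1 -> COPY to pp5. 6 ppages; refcounts: pp0:2 pp1:4 pp2:3 pp3:4 pp4:2 pp5:1
Op 7: write(P3, v0, 176). refcount(pp0)=2>1 -> COPY to pp6. 7 ppages; refcounts: pp0:1 pp1:4 pp2:3 pp3:4 pp4:2 pp5:1 pp6:1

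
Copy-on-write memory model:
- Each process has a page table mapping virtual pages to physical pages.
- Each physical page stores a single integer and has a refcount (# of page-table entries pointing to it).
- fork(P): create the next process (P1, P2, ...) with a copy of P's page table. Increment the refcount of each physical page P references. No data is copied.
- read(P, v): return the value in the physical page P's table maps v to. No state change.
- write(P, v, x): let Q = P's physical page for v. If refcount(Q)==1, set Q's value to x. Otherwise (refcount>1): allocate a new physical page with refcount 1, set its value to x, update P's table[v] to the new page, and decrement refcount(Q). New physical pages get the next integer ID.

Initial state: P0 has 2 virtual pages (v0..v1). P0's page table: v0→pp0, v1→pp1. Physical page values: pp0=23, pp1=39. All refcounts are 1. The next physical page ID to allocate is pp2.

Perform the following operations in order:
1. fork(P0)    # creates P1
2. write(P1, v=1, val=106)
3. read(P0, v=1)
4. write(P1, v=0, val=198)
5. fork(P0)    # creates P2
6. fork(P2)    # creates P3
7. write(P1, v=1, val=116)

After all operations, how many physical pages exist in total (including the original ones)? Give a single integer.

Answer: 4

Derivation:
Op 1: fork(P0) -> P1. 2 ppages; refcounts: pp0:2 pp1:2
Op 2: write(P1, v1, 106). refcount(pp1)=2>1 -> COPY to pp2. 3 ppages; refcounts: pp0:2 pp1:1 pp2:1
Op 3: read(P0, v1) -> 39. No state change.
Op 4: write(P1, v0, 198). refcount(pp0)=2>1 -> COPY to pp3. 4 ppages; refcounts: pp0:1 pp1:1 pp2:1 pp3:1
Op 5: fork(P0) -> P2. 4 ppages; refcounts: pp0:2 pp1:2 pp2:1 pp3:1
Op 6: fork(P2) -> P3. 4 ppages; refcounts: pp0:3 pp1:3 pp2:1 pp3:1
Op 7: write(P1, v1, 116). refcount(pp2)=1 -> write in place. 4 ppages; refcounts: pp0:3 pp1:3 pp2:1 pp3:1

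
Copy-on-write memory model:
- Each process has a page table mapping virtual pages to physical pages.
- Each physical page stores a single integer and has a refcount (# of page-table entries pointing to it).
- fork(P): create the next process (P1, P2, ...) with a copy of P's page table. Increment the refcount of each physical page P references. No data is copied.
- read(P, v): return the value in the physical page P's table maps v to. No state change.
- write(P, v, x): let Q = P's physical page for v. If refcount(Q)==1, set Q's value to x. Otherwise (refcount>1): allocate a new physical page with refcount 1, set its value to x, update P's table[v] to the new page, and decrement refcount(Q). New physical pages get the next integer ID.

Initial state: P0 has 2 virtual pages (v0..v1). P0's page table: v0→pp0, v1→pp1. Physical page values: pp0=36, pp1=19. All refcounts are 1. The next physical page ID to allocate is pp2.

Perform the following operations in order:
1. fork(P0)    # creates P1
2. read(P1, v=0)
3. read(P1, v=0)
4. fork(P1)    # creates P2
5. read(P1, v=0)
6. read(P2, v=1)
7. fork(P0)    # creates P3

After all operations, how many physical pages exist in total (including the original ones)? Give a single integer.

Answer: 2

Derivation:
Op 1: fork(P0) -> P1. 2 ppages; refcounts: pp0:2 pp1:2
Op 2: read(P1, v0) -> 36. No state change.
Op 3: read(P1, v0) -> 36. No state change.
Op 4: fork(P1) -> P2. 2 ppages; refcounts: pp0:3 pp1:3
Op 5: read(P1, v0) -> 36. No state change.
Op 6: read(P2, v1) -> 19. No state change.
Op 7: fork(P0) -> P3. 2 ppages; refcounts: pp0:4 pp1:4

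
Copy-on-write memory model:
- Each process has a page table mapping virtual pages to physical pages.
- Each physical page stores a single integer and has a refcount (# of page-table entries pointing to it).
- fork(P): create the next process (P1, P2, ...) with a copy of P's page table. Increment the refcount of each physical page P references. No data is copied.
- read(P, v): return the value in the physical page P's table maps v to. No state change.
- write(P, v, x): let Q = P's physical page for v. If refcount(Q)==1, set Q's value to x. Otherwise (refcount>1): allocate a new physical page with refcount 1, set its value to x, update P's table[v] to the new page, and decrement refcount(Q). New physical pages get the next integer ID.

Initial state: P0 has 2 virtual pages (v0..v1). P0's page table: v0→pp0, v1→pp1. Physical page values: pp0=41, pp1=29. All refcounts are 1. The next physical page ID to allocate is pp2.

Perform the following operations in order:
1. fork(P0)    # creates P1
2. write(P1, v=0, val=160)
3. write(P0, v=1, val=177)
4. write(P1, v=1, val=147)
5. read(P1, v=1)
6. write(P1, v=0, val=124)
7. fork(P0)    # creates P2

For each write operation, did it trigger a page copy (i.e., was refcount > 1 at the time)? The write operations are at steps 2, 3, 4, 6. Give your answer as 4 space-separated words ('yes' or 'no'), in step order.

Op 1: fork(P0) -> P1. 2 ppages; refcounts: pp0:2 pp1:2
Op 2: write(P1, v0, 160). refcount(pp0)=2>1 -> COPY to pp2. 3 ppages; refcounts: pp0:1 pp1:2 pp2:1
Op 3: write(P0, v1, 177). refcount(pp1)=2>1 -> COPY to pp3. 4 ppages; refcounts: pp0:1 pp1:1 pp2:1 pp3:1
Op 4: write(P1, v1, 147). refcount(pp1)=1 -> write in place. 4 ppages; refcounts: pp0:1 pp1:1 pp2:1 pp3:1
Op 5: read(P1, v1) -> 147. No state change.
Op 6: write(P1, v0, 124). refcount(pp2)=1 -> write in place. 4 ppages; refcounts: pp0:1 pp1:1 pp2:1 pp3:1
Op 7: fork(P0) -> P2. 4 ppages; refcounts: pp0:2 pp1:1 pp2:1 pp3:2

yes yes no no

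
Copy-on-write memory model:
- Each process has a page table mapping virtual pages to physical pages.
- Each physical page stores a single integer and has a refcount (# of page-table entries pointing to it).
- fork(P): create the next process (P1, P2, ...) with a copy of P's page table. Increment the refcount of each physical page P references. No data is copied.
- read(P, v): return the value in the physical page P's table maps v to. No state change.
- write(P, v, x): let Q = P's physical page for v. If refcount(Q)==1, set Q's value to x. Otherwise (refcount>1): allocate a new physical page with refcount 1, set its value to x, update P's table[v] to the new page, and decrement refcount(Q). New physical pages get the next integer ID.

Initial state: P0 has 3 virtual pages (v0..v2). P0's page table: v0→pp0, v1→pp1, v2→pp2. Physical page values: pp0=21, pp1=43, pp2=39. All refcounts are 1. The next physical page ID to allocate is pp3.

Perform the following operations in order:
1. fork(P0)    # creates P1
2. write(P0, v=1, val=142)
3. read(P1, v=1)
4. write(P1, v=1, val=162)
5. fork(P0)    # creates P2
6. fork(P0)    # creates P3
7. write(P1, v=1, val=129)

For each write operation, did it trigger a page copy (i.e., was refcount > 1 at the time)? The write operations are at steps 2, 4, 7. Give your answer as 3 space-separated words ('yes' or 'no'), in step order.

Op 1: fork(P0) -> P1. 3 ppages; refcounts: pp0:2 pp1:2 pp2:2
Op 2: write(P0, v1, 142). refcount(pp1)=2>1 -> COPY to pp3. 4 ppages; refcounts: pp0:2 pp1:1 pp2:2 pp3:1
Op 3: read(P1, v1) -> 43. No state change.
Op 4: write(P1, v1, 162). refcount(pp1)=1 -> write in place. 4 ppages; refcounts: pp0:2 pp1:1 pp2:2 pp3:1
Op 5: fork(P0) -> P2. 4 ppages; refcounts: pp0:3 pp1:1 pp2:3 pp3:2
Op 6: fork(P0) -> P3. 4 ppages; refcounts: pp0:4 pp1:1 pp2:4 pp3:3
Op 7: write(P1, v1, 129). refcount(pp1)=1 -> write in place. 4 ppages; refcounts: pp0:4 pp1:1 pp2:4 pp3:3

yes no no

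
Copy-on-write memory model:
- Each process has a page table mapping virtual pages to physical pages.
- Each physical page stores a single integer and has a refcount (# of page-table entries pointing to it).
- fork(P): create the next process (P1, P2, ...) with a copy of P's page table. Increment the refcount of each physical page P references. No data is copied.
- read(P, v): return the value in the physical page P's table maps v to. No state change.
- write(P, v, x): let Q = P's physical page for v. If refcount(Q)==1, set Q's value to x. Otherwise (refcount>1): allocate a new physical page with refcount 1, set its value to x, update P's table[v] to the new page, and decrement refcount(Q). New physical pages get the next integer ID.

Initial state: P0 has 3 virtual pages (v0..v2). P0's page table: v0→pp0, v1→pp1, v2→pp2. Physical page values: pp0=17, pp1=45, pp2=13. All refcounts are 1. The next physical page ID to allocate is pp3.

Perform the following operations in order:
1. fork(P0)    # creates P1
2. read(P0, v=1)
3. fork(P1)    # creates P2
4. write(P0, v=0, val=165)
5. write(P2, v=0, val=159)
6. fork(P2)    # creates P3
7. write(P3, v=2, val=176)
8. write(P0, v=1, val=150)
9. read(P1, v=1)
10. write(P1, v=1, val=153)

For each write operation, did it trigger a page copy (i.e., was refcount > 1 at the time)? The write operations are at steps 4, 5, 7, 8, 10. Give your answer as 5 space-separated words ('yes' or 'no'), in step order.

Op 1: fork(P0) -> P1. 3 ppages; refcounts: pp0:2 pp1:2 pp2:2
Op 2: read(P0, v1) -> 45. No state change.
Op 3: fork(P1) -> P2. 3 ppages; refcounts: pp0:3 pp1:3 pp2:3
Op 4: write(P0, v0, 165). refcount(pp0)=3>1 -> COPY to pp3. 4 ppages; refcounts: pp0:2 pp1:3 pp2:3 pp3:1
Op 5: write(P2, v0, 159). refcount(pp0)=2>1 -> COPY to pp4. 5 ppages; refcounts: pp0:1 pp1:3 pp2:3 pp3:1 pp4:1
Op 6: fork(P2) -> P3. 5 ppages; refcounts: pp0:1 pp1:4 pp2:4 pp3:1 pp4:2
Op 7: write(P3, v2, 176). refcount(pp2)=4>1 -> COPY to pp5. 6 ppages; refcounts: pp0:1 pp1:4 pp2:3 pp3:1 pp4:2 pp5:1
Op 8: write(P0, v1, 150). refcount(pp1)=4>1 -> COPY to pp6. 7 ppages; refcounts: pp0:1 pp1:3 pp2:3 pp3:1 pp4:2 pp5:1 pp6:1
Op 9: read(P1, v1) -> 45. No state change.
Op 10: write(P1, v1, 153). refcount(pp1)=3>1 -> COPY to pp7. 8 ppages; refcounts: pp0:1 pp1:2 pp2:3 pp3:1 pp4:2 pp5:1 pp6:1 pp7:1

yes yes yes yes yes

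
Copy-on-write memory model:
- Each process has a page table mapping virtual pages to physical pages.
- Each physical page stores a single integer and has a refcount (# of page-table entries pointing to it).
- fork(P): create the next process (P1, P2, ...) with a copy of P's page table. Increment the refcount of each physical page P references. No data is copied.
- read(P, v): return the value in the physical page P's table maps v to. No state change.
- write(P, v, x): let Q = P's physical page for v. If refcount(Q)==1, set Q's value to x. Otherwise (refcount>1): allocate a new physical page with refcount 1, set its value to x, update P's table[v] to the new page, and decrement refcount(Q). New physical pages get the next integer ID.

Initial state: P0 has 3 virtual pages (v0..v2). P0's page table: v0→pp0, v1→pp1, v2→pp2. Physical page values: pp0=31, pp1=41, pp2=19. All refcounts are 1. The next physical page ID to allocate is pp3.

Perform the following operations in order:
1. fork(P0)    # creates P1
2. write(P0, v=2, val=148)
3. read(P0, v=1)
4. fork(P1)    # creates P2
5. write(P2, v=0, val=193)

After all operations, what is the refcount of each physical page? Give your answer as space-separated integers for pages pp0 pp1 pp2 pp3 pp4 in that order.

Op 1: fork(P0) -> P1. 3 ppages; refcounts: pp0:2 pp1:2 pp2:2
Op 2: write(P0, v2, 148). refcount(pp2)=2>1 -> COPY to pp3. 4 ppages; refcounts: pp0:2 pp1:2 pp2:1 pp3:1
Op 3: read(P0, v1) -> 41. No state change.
Op 4: fork(P1) -> P2. 4 ppages; refcounts: pp0:3 pp1:3 pp2:2 pp3:1
Op 5: write(P2, v0, 193). refcount(pp0)=3>1 -> COPY to pp4. 5 ppages; refcounts: pp0:2 pp1:3 pp2:2 pp3:1 pp4:1

Answer: 2 3 2 1 1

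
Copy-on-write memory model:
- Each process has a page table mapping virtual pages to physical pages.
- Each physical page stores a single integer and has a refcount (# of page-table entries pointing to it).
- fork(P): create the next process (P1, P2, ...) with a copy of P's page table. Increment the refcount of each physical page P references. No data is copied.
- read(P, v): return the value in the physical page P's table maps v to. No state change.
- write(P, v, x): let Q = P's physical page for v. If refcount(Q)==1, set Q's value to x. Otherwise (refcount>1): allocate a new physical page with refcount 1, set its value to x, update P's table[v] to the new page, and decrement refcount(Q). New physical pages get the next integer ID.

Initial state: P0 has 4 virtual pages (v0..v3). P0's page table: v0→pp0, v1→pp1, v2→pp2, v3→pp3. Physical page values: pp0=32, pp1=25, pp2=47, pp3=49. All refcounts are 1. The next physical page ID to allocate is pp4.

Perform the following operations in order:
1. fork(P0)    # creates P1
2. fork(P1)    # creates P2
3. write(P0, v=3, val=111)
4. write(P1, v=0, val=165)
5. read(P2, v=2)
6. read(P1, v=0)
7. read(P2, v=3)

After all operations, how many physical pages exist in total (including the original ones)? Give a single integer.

Answer: 6

Derivation:
Op 1: fork(P0) -> P1. 4 ppages; refcounts: pp0:2 pp1:2 pp2:2 pp3:2
Op 2: fork(P1) -> P2. 4 ppages; refcounts: pp0:3 pp1:3 pp2:3 pp3:3
Op 3: write(P0, v3, 111). refcount(pp3)=3>1 -> COPY to pp4. 5 ppages; refcounts: pp0:3 pp1:3 pp2:3 pp3:2 pp4:1
Op 4: write(P1, v0, 165). refcount(pp0)=3>1 -> COPY to pp5. 6 ppages; refcounts: pp0:2 pp1:3 pp2:3 pp3:2 pp4:1 pp5:1
Op 5: read(P2, v2) -> 47. No state change.
Op 6: read(P1, v0) -> 165. No state change.
Op 7: read(P2, v3) -> 49. No state change.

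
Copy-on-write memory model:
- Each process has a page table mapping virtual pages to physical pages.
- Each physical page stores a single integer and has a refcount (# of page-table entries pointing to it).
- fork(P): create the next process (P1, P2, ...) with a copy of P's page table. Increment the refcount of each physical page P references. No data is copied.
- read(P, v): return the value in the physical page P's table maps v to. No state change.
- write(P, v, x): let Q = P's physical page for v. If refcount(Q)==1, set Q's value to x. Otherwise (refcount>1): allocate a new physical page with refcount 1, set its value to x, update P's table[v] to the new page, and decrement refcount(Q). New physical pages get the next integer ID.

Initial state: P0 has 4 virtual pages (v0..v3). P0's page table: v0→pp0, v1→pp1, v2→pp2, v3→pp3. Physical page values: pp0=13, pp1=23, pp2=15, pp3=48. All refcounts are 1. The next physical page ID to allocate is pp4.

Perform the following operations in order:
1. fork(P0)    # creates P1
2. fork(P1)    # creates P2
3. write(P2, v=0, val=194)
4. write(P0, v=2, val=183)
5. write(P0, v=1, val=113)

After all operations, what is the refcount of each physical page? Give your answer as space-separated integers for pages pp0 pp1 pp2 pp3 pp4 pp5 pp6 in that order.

Op 1: fork(P0) -> P1. 4 ppages; refcounts: pp0:2 pp1:2 pp2:2 pp3:2
Op 2: fork(P1) -> P2. 4 ppages; refcounts: pp0:3 pp1:3 pp2:3 pp3:3
Op 3: write(P2, v0, 194). refcount(pp0)=3>1 -> COPY to pp4. 5 ppages; refcounts: pp0:2 pp1:3 pp2:3 pp3:3 pp4:1
Op 4: write(P0, v2, 183). refcount(pp2)=3>1 -> COPY to pp5. 6 ppages; refcounts: pp0:2 pp1:3 pp2:2 pp3:3 pp4:1 pp5:1
Op 5: write(P0, v1, 113). refcount(pp1)=3>1 -> COPY to pp6. 7 ppages; refcounts: pp0:2 pp1:2 pp2:2 pp3:3 pp4:1 pp5:1 pp6:1

Answer: 2 2 2 3 1 1 1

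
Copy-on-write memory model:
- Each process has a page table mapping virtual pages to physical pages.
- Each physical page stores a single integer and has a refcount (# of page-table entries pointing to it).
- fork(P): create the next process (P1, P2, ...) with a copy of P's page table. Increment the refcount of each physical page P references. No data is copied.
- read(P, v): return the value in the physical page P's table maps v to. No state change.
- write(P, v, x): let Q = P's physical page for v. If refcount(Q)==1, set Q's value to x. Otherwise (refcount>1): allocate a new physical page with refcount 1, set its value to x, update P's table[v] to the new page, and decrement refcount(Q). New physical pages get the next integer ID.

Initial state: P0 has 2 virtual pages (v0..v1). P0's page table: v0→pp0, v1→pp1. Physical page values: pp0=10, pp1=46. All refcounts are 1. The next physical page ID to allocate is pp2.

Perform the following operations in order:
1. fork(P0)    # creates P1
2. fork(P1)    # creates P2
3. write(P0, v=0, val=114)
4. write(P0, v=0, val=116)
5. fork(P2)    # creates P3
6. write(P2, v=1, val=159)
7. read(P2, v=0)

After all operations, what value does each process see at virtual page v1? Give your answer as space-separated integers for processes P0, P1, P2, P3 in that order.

Op 1: fork(P0) -> P1. 2 ppages; refcounts: pp0:2 pp1:2
Op 2: fork(P1) -> P2. 2 ppages; refcounts: pp0:3 pp1:3
Op 3: write(P0, v0, 114). refcount(pp0)=3>1 -> COPY to pp2. 3 ppages; refcounts: pp0:2 pp1:3 pp2:1
Op 4: write(P0, v0, 116). refcount(pp2)=1 -> write in place. 3 ppages; refcounts: pp0:2 pp1:3 pp2:1
Op 5: fork(P2) -> P3. 3 ppages; refcounts: pp0:3 pp1:4 pp2:1
Op 6: write(P2, v1, 159). refcount(pp1)=4>1 -> COPY to pp3. 4 ppages; refcounts: pp0:3 pp1:3 pp2:1 pp3:1
Op 7: read(P2, v0) -> 10. No state change.
P0: v1 -> pp1 = 46
P1: v1 -> pp1 = 46
P2: v1 -> pp3 = 159
P3: v1 -> pp1 = 46

Answer: 46 46 159 46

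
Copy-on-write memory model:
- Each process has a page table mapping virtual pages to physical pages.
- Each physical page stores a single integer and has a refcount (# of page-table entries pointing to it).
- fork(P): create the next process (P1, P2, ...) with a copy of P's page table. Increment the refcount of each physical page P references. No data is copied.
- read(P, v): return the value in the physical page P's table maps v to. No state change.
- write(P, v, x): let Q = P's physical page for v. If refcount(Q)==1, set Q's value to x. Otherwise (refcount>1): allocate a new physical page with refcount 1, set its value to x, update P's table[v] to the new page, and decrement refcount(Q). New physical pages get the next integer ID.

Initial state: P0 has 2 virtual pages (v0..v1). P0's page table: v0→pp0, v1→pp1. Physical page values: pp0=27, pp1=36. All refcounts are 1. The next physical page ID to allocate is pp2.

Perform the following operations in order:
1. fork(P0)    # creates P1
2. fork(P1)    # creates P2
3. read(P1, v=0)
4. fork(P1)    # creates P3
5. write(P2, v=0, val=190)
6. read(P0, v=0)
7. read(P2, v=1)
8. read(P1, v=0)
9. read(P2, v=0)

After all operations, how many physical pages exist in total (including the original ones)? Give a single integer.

Op 1: fork(P0) -> P1. 2 ppages; refcounts: pp0:2 pp1:2
Op 2: fork(P1) -> P2. 2 ppages; refcounts: pp0:3 pp1:3
Op 3: read(P1, v0) -> 27. No state change.
Op 4: fork(P1) -> P3. 2 ppages; refcounts: pp0:4 pp1:4
Op 5: write(P2, v0, 190). refcount(pp0)=4>1 -> COPY to pp2. 3 ppages; refcounts: pp0:3 pp1:4 pp2:1
Op 6: read(P0, v0) -> 27. No state change.
Op 7: read(P2, v1) -> 36. No state change.
Op 8: read(P1, v0) -> 27. No state change.
Op 9: read(P2, v0) -> 190. No state change.

Answer: 3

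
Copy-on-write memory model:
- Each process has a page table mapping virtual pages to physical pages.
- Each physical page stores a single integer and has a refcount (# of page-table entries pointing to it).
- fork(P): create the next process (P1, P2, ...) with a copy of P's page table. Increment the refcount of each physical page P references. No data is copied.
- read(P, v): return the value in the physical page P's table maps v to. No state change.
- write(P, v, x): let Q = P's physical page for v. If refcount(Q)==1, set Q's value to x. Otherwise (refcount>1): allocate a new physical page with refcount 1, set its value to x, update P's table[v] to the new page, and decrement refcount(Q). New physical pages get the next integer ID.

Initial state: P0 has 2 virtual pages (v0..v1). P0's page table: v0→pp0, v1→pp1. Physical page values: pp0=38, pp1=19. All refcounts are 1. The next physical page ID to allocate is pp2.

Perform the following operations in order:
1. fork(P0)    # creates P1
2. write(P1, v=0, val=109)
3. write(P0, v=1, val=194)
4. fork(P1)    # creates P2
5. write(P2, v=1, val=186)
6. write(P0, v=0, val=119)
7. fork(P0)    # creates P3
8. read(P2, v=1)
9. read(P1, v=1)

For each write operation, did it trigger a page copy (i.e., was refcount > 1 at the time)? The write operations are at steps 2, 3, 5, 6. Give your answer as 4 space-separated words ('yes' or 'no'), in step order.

Op 1: fork(P0) -> P1. 2 ppages; refcounts: pp0:2 pp1:2
Op 2: write(P1, v0, 109). refcount(pp0)=2>1 -> COPY to pp2. 3 ppages; refcounts: pp0:1 pp1:2 pp2:1
Op 3: write(P0, v1, 194). refcount(pp1)=2>1 -> COPY to pp3. 4 ppages; refcounts: pp0:1 pp1:1 pp2:1 pp3:1
Op 4: fork(P1) -> P2. 4 ppages; refcounts: pp0:1 pp1:2 pp2:2 pp3:1
Op 5: write(P2, v1, 186). refcount(pp1)=2>1 -> COPY to pp4. 5 ppages; refcounts: pp0:1 pp1:1 pp2:2 pp3:1 pp4:1
Op 6: write(P0, v0, 119). refcount(pp0)=1 -> write in place. 5 ppages; refcounts: pp0:1 pp1:1 pp2:2 pp3:1 pp4:1
Op 7: fork(P0) -> P3. 5 ppages; refcounts: pp0:2 pp1:1 pp2:2 pp3:2 pp4:1
Op 8: read(P2, v1) -> 186. No state change.
Op 9: read(P1, v1) -> 19. No state change.

yes yes yes no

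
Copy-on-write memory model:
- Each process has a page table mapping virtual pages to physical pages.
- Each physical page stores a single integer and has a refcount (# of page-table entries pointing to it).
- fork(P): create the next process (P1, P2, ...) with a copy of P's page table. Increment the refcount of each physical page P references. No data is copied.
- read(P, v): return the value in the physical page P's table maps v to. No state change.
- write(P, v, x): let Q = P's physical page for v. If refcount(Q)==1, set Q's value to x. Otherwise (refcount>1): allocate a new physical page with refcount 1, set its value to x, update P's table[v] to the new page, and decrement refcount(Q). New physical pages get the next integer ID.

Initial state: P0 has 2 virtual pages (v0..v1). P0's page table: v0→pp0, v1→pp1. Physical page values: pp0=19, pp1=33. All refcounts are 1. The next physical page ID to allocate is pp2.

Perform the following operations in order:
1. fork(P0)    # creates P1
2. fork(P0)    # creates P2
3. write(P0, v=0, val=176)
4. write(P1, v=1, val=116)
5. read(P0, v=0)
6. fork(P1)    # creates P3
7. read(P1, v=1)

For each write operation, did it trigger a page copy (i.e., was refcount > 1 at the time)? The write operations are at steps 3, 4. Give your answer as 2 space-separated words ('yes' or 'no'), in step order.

Op 1: fork(P0) -> P1. 2 ppages; refcounts: pp0:2 pp1:2
Op 2: fork(P0) -> P2. 2 ppages; refcounts: pp0:3 pp1:3
Op 3: write(P0, v0, 176). refcount(pp0)=3>1 -> COPY to pp2. 3 ppages; refcounts: pp0:2 pp1:3 pp2:1
Op 4: write(P1, v1, 116). refcount(pp1)=3>1 -> COPY to pp3. 4 ppages; refcounts: pp0:2 pp1:2 pp2:1 pp3:1
Op 5: read(P0, v0) -> 176. No state change.
Op 6: fork(P1) -> P3. 4 ppages; refcounts: pp0:3 pp1:2 pp2:1 pp3:2
Op 7: read(P1, v1) -> 116. No state change.

yes yes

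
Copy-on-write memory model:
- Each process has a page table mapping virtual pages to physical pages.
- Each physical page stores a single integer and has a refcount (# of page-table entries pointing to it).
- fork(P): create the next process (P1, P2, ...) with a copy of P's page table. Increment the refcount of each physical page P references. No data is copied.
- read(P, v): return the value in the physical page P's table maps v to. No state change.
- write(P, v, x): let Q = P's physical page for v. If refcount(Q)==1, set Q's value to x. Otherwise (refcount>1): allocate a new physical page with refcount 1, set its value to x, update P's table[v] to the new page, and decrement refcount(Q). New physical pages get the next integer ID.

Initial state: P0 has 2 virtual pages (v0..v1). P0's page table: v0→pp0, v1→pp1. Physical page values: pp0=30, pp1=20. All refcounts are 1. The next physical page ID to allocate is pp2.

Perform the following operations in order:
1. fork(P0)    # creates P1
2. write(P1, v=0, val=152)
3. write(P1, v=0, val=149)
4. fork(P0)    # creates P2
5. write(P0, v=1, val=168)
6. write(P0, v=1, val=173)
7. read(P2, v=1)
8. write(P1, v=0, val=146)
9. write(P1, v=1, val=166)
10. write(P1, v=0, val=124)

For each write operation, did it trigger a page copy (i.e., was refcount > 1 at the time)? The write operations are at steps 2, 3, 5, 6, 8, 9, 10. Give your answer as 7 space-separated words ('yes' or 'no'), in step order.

Op 1: fork(P0) -> P1. 2 ppages; refcounts: pp0:2 pp1:2
Op 2: write(P1, v0, 152). refcount(pp0)=2>1 -> COPY to pp2. 3 ppages; refcounts: pp0:1 pp1:2 pp2:1
Op 3: write(P1, v0, 149). refcount(pp2)=1 -> write in place. 3 ppages; refcounts: pp0:1 pp1:2 pp2:1
Op 4: fork(P0) -> P2. 3 ppages; refcounts: pp0:2 pp1:3 pp2:1
Op 5: write(P0, v1, 168). refcount(pp1)=3>1 -> COPY to pp3. 4 ppages; refcounts: pp0:2 pp1:2 pp2:1 pp3:1
Op 6: write(P0, v1, 173). refcount(pp3)=1 -> write in place. 4 ppages; refcounts: pp0:2 pp1:2 pp2:1 pp3:1
Op 7: read(P2, v1) -> 20. No state change.
Op 8: write(P1, v0, 146). refcount(pp2)=1 -> write in place. 4 ppages; refcounts: pp0:2 pp1:2 pp2:1 pp3:1
Op 9: write(P1, v1, 166). refcount(pp1)=2>1 -> COPY to pp4. 5 ppages; refcounts: pp0:2 pp1:1 pp2:1 pp3:1 pp4:1
Op 10: write(P1, v0, 124). refcount(pp2)=1 -> write in place. 5 ppages; refcounts: pp0:2 pp1:1 pp2:1 pp3:1 pp4:1

yes no yes no no yes no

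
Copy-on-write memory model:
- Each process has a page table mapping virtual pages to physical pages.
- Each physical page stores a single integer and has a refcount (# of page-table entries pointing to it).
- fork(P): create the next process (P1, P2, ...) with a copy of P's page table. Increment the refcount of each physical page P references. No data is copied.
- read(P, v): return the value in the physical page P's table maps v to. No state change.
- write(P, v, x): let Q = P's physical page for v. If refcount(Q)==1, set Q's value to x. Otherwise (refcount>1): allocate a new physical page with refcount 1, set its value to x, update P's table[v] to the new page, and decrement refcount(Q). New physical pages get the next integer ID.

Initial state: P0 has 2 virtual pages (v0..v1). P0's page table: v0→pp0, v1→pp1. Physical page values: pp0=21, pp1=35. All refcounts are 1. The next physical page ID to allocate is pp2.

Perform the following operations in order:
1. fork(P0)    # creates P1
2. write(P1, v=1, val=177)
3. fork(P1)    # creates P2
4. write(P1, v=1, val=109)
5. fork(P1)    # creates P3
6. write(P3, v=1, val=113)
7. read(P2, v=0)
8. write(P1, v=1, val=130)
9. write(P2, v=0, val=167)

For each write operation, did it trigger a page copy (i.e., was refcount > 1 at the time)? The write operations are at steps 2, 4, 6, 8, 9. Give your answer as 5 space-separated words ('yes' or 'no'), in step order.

Op 1: fork(P0) -> P1. 2 ppages; refcounts: pp0:2 pp1:2
Op 2: write(P1, v1, 177). refcount(pp1)=2>1 -> COPY to pp2. 3 ppages; refcounts: pp0:2 pp1:1 pp2:1
Op 3: fork(P1) -> P2. 3 ppages; refcounts: pp0:3 pp1:1 pp2:2
Op 4: write(P1, v1, 109). refcount(pp2)=2>1 -> COPY to pp3. 4 ppages; refcounts: pp0:3 pp1:1 pp2:1 pp3:1
Op 5: fork(P1) -> P3. 4 ppages; refcounts: pp0:4 pp1:1 pp2:1 pp3:2
Op 6: write(P3, v1, 113). refcount(pp3)=2>1 -> COPY to pp4. 5 ppages; refcounts: pp0:4 pp1:1 pp2:1 pp3:1 pp4:1
Op 7: read(P2, v0) -> 21. No state change.
Op 8: write(P1, v1, 130). refcount(pp3)=1 -> write in place. 5 ppages; refcounts: pp0:4 pp1:1 pp2:1 pp3:1 pp4:1
Op 9: write(P2, v0, 167). refcount(pp0)=4>1 -> COPY to pp5. 6 ppages; refcounts: pp0:3 pp1:1 pp2:1 pp3:1 pp4:1 pp5:1

yes yes yes no yes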